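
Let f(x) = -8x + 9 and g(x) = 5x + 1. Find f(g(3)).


-119


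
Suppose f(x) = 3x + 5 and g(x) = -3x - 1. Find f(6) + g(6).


f(6) = 23
g(6) = -19
Sum = 4

4


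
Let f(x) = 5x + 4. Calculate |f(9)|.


f(9) = 49
|49| = 49

49


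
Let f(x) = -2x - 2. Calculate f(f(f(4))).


f(4) = -10
f(-10) = 18
f(18) = -38

-38


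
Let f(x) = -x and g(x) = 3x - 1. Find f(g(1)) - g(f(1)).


2


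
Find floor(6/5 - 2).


6/5 = 1.2
1.2 - 2 = -0.8
floor(-0.8) = -1

-1


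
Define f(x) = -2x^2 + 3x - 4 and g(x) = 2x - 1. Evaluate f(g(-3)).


g(-3) = -7
f(-7) = (-2)*(-7)^2 + 3*(-7) - 4 = -123

-123


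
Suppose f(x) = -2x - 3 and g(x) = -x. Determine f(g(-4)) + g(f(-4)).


-16


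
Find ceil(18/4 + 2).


18/4 = 4.5
4.5 + 2 = 6.5
ceil(6.5) = 7

7


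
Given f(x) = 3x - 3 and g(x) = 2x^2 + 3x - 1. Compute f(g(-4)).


g(-4) = 19
f(19) = 54

54


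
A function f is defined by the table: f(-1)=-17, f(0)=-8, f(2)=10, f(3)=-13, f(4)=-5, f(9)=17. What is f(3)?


Reading from the table at x = 3

-13


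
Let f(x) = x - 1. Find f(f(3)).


f(3) = 2
f(2) = 1

1


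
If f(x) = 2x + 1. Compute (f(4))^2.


f(4) = 9
(9)^2 = 81

81


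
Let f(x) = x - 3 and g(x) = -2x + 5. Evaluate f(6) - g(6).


f(6) = 3
g(6) = -7
Difference = 10

10


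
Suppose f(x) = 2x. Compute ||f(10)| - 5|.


15


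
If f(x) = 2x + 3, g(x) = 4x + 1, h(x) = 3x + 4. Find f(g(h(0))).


h(0) = 4
g(4) = 17
f(17) = 37

37


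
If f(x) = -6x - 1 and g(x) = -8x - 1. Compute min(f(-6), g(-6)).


f(-6) = 35
g(-6) = 47
min = 35

35


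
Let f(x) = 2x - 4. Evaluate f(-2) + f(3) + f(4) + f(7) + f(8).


f(-2) = -8
f(3) = 2
f(4) = 4
f(7) = 10
f(8) = 12
Sum = 20

20


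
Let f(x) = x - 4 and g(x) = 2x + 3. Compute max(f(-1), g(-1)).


1


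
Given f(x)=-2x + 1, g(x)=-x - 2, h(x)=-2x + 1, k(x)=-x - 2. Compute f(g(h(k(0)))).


k(0) = -2
h(-2) = 5
g(5) = -7
f(-7) = 15

15


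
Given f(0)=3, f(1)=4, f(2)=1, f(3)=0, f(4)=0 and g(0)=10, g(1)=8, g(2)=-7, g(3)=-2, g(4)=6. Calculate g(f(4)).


f(4) = 0
g(0) = 10

10


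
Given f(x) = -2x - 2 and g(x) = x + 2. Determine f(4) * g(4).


f(4) = -10
g(4) = 6
Product = -60

-60


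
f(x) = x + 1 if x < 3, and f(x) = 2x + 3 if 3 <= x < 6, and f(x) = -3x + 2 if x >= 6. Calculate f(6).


-16


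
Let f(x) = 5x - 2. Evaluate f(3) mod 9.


f(3) = 13
13 mod 9 = 4

4


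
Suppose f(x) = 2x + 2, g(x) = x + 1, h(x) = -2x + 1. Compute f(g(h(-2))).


h(-2) = 5
g(5) = 6
f(6) = 14

14


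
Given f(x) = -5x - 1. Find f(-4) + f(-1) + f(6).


f(-4) = 19
f(-1) = 4
f(6) = -31
Sum = -8

-8


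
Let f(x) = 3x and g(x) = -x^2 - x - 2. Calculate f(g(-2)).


-12


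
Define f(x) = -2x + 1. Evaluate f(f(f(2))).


f(2) = -3
f(-3) = 7
f(7) = -13

-13


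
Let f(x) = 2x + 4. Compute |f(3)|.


f(3) = 10
|10| = 10

10


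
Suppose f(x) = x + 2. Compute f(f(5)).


f(5) = 7
f(7) = 9

9


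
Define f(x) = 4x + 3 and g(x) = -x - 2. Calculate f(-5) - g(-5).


f(-5) = -17
g(-5) = 3
Difference = -20

-20


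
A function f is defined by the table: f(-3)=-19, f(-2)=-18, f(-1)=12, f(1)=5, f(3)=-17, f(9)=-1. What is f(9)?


Reading from the table at x = 9

-1


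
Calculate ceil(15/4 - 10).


-6


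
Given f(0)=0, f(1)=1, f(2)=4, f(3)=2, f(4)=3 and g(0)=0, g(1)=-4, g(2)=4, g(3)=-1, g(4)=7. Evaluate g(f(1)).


f(1) = 1
g(1) = -4

-4


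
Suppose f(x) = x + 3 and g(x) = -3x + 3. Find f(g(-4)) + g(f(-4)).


24


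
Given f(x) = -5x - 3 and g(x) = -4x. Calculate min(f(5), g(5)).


f(5) = -28
g(5) = -20
min = -28

-28


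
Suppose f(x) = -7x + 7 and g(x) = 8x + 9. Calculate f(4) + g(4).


f(4) = -21
g(4) = 41
Sum = 20

20


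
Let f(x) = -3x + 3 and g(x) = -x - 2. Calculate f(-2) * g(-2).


f(-2) = 9
g(-2) = 0
Product = 0

0


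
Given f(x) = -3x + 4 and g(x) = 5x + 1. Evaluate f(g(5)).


g(5) = 26
f(26) = -74

-74


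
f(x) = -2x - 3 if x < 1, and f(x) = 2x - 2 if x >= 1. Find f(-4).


-4 satisfies x < 1
f(-4) = 5

5


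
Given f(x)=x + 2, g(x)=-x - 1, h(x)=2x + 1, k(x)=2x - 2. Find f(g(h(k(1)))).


k(1) = 0
h(0) = 1
g(1) = -2
f(-2) = 0

0


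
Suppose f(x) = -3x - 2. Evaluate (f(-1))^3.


f(-1) = 1
(1)^3 = 1

1


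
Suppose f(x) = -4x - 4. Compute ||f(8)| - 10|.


f(8) = -36
|-36| = 36
|36 - 10| = 26

26


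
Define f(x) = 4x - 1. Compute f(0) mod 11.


f(0) = -1
-1 mod 11 = 10

10


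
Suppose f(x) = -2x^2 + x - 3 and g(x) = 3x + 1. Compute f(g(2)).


g(2) = 7
f(7) = (-2)*(7)^2 + 1*(7) - 3 = -94

-94


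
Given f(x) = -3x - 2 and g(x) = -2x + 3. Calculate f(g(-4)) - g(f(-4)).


f(g(-4)) = -35
g(f(-4)) = -17
Difference = -18

-18


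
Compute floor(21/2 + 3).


21/2 = 10.5
10.5 + 3 = 13.5
floor(13.5) = 13

13


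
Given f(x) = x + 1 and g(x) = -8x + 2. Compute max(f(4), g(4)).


f(4) = 5
g(4) = -30
max = 5

5


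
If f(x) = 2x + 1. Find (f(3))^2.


f(3) = 7
(7)^2 = 49

49


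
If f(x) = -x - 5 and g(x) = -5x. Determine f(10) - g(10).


f(10) = -15
g(10) = -50
Difference = 35

35


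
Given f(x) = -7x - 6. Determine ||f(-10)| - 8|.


f(-10) = 64
|64| = 64
|64 - 8| = 56

56


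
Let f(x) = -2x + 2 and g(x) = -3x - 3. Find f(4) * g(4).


f(4) = -6
g(4) = -15
Product = 90

90


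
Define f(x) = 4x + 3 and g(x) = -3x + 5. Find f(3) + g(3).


f(3) = 15
g(3) = -4
Sum = 11

11


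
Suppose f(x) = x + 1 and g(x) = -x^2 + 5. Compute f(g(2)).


g(2) = 1
f(1) = 2

2


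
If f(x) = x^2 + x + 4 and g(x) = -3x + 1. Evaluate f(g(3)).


60


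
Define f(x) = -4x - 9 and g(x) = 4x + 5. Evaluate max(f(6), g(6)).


f(6) = -33
g(6) = 29
max = 29

29


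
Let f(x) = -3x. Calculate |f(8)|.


24


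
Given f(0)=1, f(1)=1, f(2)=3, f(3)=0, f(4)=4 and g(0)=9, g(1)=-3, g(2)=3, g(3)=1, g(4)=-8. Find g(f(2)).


f(2) = 3
g(3) = 1

1


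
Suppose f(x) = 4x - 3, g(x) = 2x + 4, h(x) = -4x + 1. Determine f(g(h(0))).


h(0) = 1
g(1) = 6
f(6) = 21

21


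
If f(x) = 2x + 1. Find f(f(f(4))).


f(4) = 9
f(9) = 19
f(19) = 39

39


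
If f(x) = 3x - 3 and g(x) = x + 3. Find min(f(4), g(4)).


f(4) = 9
g(4) = 7
min = 7

7


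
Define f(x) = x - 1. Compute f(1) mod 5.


f(1) = 0
0 mod 5 = 0

0


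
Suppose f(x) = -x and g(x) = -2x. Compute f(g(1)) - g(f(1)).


f(g(1)) = 2
g(f(1)) = 2
Difference = 0

0


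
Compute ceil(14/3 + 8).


14/3 = 4.6667
4.6667 + 8 = 12.6667
ceil(12.6667) = 13

13


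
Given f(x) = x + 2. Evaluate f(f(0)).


f(0) = 2
f(2) = 4

4


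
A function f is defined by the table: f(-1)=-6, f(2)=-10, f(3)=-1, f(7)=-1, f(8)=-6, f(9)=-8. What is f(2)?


Reading from the table at x = 2

-10


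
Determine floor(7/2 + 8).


11


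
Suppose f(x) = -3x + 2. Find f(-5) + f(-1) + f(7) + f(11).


f(-5) = 17
f(-1) = 5
f(7) = -19
f(11) = -31
Sum = -28

-28


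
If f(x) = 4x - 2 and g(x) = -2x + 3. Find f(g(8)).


g(8) = -13
f(-13) = -54

-54


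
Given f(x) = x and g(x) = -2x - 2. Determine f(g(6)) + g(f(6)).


f(g(6)) = -14
g(f(6)) = -14
Sum = -28

-28


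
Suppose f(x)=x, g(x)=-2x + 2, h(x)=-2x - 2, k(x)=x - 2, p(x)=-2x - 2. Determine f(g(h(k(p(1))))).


p(1) = -4
k(-4) = -6
h(-6) = 10
g(10) = -18
f(-18) = -18

-18


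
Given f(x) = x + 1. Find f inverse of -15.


-16


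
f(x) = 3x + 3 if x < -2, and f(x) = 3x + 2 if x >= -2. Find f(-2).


-2 satisfies x >= -2
f(-2) = -4

-4


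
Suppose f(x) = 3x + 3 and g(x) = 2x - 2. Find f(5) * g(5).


f(5) = 18
g(5) = 8
Product = 144

144


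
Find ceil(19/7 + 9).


19/7 = 2.7143
2.7143 + 9 = 11.7143
ceil(11.7143) = 12

12


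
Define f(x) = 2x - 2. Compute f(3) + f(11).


f(3) = 4
f(11) = 20
Sum = 24

24


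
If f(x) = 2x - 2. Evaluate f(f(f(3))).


f(3) = 4
f(4) = 6
f(6) = 10

10


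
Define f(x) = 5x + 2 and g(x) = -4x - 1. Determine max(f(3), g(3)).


17


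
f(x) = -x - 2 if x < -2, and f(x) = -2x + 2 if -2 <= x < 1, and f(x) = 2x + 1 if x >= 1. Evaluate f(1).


1 satisfies x >= 1
f(1) = 3

3


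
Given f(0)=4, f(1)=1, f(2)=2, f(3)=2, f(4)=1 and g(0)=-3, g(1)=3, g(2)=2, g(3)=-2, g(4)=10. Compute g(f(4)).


f(4) = 1
g(1) = 3

3


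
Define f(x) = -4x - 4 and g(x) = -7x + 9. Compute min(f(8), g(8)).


f(8) = -36
g(8) = -47
min = -47

-47


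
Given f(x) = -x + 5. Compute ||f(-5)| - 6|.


f(-5) = 10
|10| = 10
|10 - 6| = 4

4


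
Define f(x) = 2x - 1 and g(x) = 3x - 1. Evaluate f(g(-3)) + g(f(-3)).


f(g(-3)) = -21
g(f(-3)) = -22
Sum = -43

-43


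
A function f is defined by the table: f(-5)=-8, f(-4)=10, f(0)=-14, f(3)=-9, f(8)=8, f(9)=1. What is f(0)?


Reading from the table at x = 0

-14


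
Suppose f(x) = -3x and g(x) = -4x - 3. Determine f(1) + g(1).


f(1) = -3
g(1) = -7
Sum = -10

-10


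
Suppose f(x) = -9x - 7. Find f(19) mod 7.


f(19) = -178
-178 mod 7 = 4

4


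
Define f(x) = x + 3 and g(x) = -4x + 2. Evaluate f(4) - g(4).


f(4) = 7
g(4) = -14
Difference = 21

21


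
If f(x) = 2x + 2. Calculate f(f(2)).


14


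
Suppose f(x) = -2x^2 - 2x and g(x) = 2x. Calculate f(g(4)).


g(4) = 8
f(8) = (-2)*(8)^2 - 2*(8) = -144

-144


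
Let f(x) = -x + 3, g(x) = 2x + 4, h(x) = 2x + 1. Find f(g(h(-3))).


9


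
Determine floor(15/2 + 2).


15/2 = 7.5
7.5 + 2 = 9.5
floor(9.5) = 9

9


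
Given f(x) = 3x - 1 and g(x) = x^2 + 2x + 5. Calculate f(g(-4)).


g(-4) = 13
f(13) = 38

38


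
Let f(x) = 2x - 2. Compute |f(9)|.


f(9) = 16
|16| = 16

16


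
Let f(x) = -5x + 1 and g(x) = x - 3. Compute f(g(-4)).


g(-4) = -7
f(-7) = 36

36


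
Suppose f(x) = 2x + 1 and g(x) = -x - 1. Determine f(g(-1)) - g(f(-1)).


f(g(-1)) = 1
g(f(-1)) = 0
Difference = 1

1


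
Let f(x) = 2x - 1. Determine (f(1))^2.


f(1) = 1
(1)^2 = 1

1


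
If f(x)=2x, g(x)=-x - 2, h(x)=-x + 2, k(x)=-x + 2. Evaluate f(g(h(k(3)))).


k(3) = -1
h(-1) = 3
g(3) = -5
f(-5) = -10

-10


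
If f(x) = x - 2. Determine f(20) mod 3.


f(20) = 18
18 mod 3 = 0

0


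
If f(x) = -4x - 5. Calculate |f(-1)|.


f(-1) = -1
|-1| = 1

1


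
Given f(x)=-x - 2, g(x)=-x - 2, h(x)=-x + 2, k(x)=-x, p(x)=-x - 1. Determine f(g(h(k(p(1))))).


p(1) = -2
k(-2) = 2
h(2) = 0
g(0) = -2
f(-2) = 0

0


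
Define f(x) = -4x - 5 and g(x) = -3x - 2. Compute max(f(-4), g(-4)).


f(-4) = 11
g(-4) = 10
max = 11

11


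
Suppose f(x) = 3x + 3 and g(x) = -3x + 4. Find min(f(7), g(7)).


f(7) = 24
g(7) = -17
min = -17

-17


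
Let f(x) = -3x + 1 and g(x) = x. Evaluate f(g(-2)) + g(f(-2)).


f(g(-2)) = 7
g(f(-2)) = 7
Sum = 14

14


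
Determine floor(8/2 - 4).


8/2 = 4
4 - 4 = 0
floor(0) = 0

0


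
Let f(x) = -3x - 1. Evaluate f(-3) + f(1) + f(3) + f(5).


f(-3) = 8
f(1) = -4
f(3) = -10
f(5) = -16
Sum = -22

-22


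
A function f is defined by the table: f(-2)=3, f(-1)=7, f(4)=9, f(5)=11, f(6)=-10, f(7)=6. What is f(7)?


Reading from the table at x = 7

6


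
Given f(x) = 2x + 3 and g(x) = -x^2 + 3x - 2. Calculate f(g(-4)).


g(-4) = -30
f(-30) = -57

-57


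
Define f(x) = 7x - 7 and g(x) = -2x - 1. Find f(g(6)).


g(6) = -13
f(-13) = -98

-98


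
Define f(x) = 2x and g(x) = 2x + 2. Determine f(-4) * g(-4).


f(-4) = -8
g(-4) = -6
Product = 48

48


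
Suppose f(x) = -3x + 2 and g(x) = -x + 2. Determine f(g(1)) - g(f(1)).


-4


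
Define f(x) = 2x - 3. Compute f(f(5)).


f(5) = 7
f(7) = 11

11


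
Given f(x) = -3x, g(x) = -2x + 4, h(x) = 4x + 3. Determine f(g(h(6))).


h(6) = 27
g(27) = -50
f(-50) = 150

150


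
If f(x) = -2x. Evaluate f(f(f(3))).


f(3) = -6
f(-6) = 12
f(12) = -24

-24


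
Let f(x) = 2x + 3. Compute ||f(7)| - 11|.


f(7) = 17
|17| = 17
|17 - 11| = 6

6


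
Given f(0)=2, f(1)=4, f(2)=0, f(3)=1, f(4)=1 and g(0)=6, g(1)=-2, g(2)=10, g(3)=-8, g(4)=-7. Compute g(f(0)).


10


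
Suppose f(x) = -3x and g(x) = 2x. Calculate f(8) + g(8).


f(8) = -24
g(8) = 16
Sum = -8

-8


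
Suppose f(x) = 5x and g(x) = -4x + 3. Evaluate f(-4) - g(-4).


f(-4) = -20
g(-4) = 19
Difference = -39

-39


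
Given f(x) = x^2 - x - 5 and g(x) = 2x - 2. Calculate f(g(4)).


g(4) = 6
f(6) = 1*(6)^2 - 1*(6) - 5 = 25

25


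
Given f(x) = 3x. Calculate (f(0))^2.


0


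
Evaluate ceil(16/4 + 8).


16/4 = 4
4 + 8 = 12
ceil(12) = 12

12


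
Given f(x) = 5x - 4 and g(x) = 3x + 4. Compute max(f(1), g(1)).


f(1) = 1
g(1) = 7
max = 7

7


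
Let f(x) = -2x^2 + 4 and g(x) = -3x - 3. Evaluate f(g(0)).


g(0) = -3
f(-3) = (-2)*(-3)^2 + 4 = -14

-14


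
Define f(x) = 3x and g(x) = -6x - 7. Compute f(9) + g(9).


f(9) = 27
g(9) = -61
Sum = -34

-34


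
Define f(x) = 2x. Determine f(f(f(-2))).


f(-2) = -4
f(-4) = -8
f(-8) = -16

-16


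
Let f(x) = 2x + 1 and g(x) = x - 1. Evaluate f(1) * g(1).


f(1) = 3
g(1) = 0
Product = 0

0


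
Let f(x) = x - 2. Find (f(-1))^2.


f(-1) = -3
(-3)^2 = 9

9


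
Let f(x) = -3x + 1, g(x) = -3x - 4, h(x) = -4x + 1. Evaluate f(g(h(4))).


h(4) = -15
g(-15) = 41
f(41) = -122

-122


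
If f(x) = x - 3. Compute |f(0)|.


3


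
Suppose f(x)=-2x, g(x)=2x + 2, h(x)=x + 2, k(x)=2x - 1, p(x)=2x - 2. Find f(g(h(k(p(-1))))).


24


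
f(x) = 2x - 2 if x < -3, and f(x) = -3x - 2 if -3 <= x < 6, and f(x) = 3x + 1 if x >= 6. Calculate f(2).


2 satisfies -3 <= x < 6
f(2) = -8

-8


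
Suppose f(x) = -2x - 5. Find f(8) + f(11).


f(8) = -21
f(11) = -27
Sum = -48

-48


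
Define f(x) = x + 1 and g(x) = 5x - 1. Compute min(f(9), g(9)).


f(9) = 10
g(9) = 44
min = 10

10


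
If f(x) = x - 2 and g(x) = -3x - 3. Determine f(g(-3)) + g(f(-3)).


f(g(-3)) = 4
g(f(-3)) = 12
Sum = 16

16


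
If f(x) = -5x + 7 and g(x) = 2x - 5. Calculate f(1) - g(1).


f(1) = 2
g(1) = -3
Difference = 5

5


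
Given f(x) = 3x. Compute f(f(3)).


27


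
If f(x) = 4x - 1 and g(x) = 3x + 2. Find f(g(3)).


g(3) = 11
f(11) = 43

43


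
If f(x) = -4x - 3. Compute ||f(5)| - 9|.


f(5) = -23
|-23| = 23
|23 - 9| = 14

14


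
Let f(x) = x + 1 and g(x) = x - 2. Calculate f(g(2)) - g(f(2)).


f(g(2)) = 1
g(f(2)) = 1
Difference = 0

0


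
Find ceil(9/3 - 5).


9/3 = 3
3 - 5 = -2
ceil(-2) = -2

-2


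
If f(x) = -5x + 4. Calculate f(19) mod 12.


f(19) = -91
-91 mod 12 = 5

5


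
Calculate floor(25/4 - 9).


25/4 = 6.25
6.25 - 9 = -2.75
floor(-2.75) = -3

-3


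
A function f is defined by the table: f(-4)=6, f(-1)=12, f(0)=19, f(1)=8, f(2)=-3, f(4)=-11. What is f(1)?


8


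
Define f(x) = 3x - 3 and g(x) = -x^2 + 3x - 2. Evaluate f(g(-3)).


g(-3) = -20
f(-20) = -63

-63


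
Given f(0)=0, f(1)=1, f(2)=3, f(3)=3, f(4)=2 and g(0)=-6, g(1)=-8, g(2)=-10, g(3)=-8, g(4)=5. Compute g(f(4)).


f(4) = 2
g(2) = -10

-10


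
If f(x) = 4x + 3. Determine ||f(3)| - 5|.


f(3) = 15
|15| = 15
|15 - 5| = 10

10


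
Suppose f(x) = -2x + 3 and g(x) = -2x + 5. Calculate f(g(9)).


29


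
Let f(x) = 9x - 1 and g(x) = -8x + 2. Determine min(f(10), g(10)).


f(10) = 89
g(10) = -78
min = -78

-78


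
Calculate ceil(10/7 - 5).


10/7 = 1.4286
1.4286 - 5 = -3.5714
ceil(-3.5714) = -3

-3


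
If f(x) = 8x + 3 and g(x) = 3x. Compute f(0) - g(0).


f(0) = 3
g(0) = 0
Difference = 3

3


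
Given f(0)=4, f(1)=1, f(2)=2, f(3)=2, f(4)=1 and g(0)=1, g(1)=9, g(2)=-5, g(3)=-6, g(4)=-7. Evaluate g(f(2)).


f(2) = 2
g(2) = -5

-5


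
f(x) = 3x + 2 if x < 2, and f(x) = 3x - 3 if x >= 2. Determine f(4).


4 satisfies x >= 2
f(4) = 9

9


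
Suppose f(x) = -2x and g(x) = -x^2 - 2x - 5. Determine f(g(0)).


g(0) = -5
f(-5) = 10

10


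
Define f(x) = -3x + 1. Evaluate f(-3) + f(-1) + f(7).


f(-3) = 10
f(-1) = 4
f(7) = -20
Sum = -6

-6


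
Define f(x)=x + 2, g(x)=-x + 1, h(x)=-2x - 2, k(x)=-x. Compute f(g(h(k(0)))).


5


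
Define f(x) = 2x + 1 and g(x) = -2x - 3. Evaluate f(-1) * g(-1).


f(-1) = -1
g(-1) = -1
Product = 1

1


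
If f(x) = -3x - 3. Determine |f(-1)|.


0


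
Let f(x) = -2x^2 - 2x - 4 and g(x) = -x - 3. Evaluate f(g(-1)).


g(-1) = -2
f(-2) = (-2)*(-2)^2 - 2*(-2) - 4 = -8

-8


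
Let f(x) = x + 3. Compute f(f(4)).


f(4) = 7
f(7) = 10

10


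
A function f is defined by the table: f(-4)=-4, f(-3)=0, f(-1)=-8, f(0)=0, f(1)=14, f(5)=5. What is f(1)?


Reading from the table at x = 1

14


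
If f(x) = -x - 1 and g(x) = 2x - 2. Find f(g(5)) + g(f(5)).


f(g(5)) = -9
g(f(5)) = -14
Sum = -23

-23


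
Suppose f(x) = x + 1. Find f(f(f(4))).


f(4) = 5
f(5) = 6
f(6) = 7

7


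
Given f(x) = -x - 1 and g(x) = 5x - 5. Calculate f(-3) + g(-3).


f(-3) = 2
g(-3) = -20
Sum = -18

-18


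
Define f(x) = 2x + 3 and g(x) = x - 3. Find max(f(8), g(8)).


19


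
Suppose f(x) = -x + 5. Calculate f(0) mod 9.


f(0) = 5
5 mod 9 = 5

5


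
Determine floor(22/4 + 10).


22/4 = 5.5
5.5 + 10 = 15.5
floor(15.5) = 15

15


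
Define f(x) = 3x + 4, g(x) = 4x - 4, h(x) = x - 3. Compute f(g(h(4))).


h(4) = 1
g(1) = 0
f(0) = 4

4


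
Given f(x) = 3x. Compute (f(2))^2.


36


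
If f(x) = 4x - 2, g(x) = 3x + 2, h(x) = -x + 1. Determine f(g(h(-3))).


h(-3) = 4
g(4) = 14
f(14) = 54

54


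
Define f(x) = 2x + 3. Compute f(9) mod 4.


f(9) = 21
21 mod 4 = 1

1


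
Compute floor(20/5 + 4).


20/5 = 4
4 + 4 = 8
floor(8) = 8

8


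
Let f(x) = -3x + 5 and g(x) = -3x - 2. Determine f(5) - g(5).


f(5) = -10
g(5) = -17
Difference = 7

7


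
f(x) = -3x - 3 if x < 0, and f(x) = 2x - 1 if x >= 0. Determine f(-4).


-4 satisfies x < 0
f(-4) = 9

9


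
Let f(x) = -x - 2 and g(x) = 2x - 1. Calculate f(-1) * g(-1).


f(-1) = -1
g(-1) = -3
Product = 3

3


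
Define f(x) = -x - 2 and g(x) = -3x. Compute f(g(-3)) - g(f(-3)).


f(g(-3)) = -11
g(f(-3)) = -3
Difference = -8

-8


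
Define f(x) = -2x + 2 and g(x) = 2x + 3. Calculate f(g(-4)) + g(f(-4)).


f(g(-4)) = 12
g(f(-4)) = 23
Sum = 35

35


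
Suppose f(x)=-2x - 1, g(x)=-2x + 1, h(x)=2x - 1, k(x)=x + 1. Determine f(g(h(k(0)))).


k(0) = 1
h(1) = 1
g(1) = -1
f(-1) = 1

1


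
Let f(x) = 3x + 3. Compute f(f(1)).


f(1) = 6
f(6) = 21

21


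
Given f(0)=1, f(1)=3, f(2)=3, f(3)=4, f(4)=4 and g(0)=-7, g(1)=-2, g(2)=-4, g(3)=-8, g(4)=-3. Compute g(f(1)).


f(1) = 3
g(3) = -8

-8


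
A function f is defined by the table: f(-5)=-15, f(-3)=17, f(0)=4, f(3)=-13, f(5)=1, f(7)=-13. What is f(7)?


Reading from the table at x = 7

-13


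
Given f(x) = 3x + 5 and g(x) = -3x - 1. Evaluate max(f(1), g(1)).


f(1) = 8
g(1) = -4
max = 8

8


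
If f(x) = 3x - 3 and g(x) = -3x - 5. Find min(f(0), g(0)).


f(0) = -3
g(0) = -5
min = -5

-5


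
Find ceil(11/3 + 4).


8


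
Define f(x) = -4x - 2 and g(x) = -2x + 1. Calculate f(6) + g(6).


-37


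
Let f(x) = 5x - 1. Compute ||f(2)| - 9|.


f(2) = 9
|9| = 9
|9 - 9| = 0

0


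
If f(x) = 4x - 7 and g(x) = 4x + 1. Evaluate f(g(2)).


29


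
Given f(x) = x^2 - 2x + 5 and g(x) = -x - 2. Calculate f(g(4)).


g(4) = -6
f(-6) = 1*(-6)^2 - 2*(-6) + 5 = 53

53


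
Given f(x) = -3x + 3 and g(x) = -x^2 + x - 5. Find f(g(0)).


18


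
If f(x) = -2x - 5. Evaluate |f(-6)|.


f(-6) = 7
|7| = 7

7


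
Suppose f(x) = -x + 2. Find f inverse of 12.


Solve -x + 2 = 12
x = (12 - 2) / (-1) = -10

-10


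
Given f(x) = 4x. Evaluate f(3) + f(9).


48


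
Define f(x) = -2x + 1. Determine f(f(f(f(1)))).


f(1) = -1
f(-1) = 3
f(3) = -5
f(-5) = 11

11


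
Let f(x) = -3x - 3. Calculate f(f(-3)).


-21


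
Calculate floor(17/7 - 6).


17/7 = 2.4286
2.4286 - 6 = -3.5714
floor(-3.5714) = -4

-4


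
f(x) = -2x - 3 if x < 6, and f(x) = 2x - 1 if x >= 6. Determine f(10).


19


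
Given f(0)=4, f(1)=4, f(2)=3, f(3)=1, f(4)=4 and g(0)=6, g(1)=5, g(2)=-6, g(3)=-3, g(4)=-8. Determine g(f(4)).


f(4) = 4
g(4) = -8

-8


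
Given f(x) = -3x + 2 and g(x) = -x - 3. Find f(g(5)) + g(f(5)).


f(g(5)) = 26
g(f(5)) = 10
Sum = 36

36


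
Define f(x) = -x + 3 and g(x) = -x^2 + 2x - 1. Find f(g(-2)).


g(-2) = -9
f(-9) = 12

12


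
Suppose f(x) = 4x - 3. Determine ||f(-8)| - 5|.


f(-8) = -35
|-35| = 35
|35 - 5| = 30

30


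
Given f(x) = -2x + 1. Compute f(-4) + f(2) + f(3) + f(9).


f(-4) = 9
f(2) = -3
f(3) = -5
f(9) = -17
Sum = -16

-16


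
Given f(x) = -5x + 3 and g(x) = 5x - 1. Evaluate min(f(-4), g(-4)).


f(-4) = 23
g(-4) = -21
min = -21

-21


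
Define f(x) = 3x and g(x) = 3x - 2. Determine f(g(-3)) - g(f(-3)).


f(g(-3)) = -33
g(f(-3)) = -29
Difference = -4

-4


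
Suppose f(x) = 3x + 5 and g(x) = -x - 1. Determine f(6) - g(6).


f(6) = 23
g(6) = -7
Difference = 30

30


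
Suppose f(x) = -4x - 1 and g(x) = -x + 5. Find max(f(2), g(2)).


f(2) = -9
g(2) = 3
max = 3

3


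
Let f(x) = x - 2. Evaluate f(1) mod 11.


10


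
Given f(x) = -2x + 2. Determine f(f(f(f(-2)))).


f(-2) = 6
f(6) = -10
f(-10) = 22
f(22) = -42

-42


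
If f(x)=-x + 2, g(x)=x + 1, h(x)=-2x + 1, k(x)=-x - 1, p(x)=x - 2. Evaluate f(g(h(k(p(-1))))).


p(-1) = -3
k(-3) = 2
h(2) = -3
g(-3) = -2
f(-2) = 4

4


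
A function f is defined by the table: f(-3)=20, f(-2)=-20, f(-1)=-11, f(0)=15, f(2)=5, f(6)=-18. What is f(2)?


Reading from the table at x = 2

5


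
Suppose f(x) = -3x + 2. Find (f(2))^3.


f(2) = -4
(-4)^3 = -64

-64


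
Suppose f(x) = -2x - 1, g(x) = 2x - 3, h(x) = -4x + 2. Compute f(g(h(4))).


h(4) = -14
g(-14) = -31
f(-31) = 61

61


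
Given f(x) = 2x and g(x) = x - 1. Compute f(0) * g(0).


f(0) = 0
g(0) = -1
Product = 0

0


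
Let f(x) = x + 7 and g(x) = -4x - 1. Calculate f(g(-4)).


g(-4) = 15
f(15) = 22

22


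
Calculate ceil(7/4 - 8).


-6


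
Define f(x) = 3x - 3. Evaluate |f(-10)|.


f(-10) = -33
|-33| = 33

33


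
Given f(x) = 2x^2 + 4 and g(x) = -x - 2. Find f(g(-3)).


g(-3) = 1
f(1) = 2*(1)^2 + 4 = 6

6


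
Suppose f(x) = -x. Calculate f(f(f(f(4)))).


f(4) = -4
f(-4) = 4
f(4) = -4
f(-4) = 4

4


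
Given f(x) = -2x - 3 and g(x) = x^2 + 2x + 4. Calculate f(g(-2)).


g(-2) = 4
f(4) = -11

-11


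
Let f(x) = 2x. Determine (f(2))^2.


f(2) = 4
(4)^2 = 16

16


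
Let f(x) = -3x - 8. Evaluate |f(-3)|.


f(-3) = 1
|1| = 1

1


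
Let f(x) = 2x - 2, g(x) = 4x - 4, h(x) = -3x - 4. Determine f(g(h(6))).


h(6) = -22
g(-22) = -92
f(-92) = -186

-186


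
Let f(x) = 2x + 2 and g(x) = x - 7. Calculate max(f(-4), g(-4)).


f(-4) = -6
g(-4) = -11
max = -6

-6


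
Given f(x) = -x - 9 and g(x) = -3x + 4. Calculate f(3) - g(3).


-7


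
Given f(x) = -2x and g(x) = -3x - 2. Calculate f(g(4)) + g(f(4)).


f(g(4)) = 28
g(f(4)) = 22
Sum = 50

50


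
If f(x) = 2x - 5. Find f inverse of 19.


Solve 2x - 5 = 19
x = (19 + 5) / 2 = 12

12


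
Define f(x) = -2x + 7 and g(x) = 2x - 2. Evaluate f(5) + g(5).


f(5) = -3
g(5) = 8
Sum = 5

5


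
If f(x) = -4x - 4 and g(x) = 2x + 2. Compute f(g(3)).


g(3) = 8
f(8) = -36

-36


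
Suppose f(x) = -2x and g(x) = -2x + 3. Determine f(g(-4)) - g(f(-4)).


f(g(-4)) = -22
g(f(-4)) = -13
Difference = -9

-9


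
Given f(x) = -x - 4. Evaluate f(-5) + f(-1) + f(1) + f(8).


f(-5) = 1
f(-1) = -3
f(1) = -5
f(8) = -12
Sum = -19

-19


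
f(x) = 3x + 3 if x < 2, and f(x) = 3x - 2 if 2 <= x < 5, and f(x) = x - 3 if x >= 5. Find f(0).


0 satisfies x < 2
f(0) = 3

3


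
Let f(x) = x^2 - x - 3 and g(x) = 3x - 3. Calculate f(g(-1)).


g(-1) = -6
f(-6) = 1*(-6)^2 - 1*(-6) - 3 = 39

39


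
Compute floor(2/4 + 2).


2/4 = 0.5
0.5 + 2 = 2.5
floor(2.5) = 2

2


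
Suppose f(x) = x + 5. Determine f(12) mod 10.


f(12) = 17
17 mod 10 = 7

7


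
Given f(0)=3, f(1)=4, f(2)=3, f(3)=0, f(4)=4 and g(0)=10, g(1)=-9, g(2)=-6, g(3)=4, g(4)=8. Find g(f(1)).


8


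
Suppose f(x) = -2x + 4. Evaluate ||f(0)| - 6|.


2


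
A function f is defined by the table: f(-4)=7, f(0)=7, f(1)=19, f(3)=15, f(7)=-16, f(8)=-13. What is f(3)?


Reading from the table at x = 3

15


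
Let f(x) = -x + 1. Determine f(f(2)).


f(2) = -1
f(-1) = 2

2


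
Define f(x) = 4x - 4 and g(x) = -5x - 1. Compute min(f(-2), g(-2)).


f(-2) = -12
g(-2) = 9
min = -12

-12


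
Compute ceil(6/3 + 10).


6/3 = 2
2 + 10 = 12
ceil(12) = 12

12


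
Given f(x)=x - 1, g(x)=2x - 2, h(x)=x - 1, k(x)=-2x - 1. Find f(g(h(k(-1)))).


k(-1) = 1
h(1) = 0
g(0) = -2
f(-2) = -3

-3


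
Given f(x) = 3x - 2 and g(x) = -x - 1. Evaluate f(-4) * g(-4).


f(-4) = -14
g(-4) = 3
Product = -42

-42


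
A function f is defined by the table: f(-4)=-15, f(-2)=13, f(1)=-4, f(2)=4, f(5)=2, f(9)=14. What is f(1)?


Reading from the table at x = 1

-4


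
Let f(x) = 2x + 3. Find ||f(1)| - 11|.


6


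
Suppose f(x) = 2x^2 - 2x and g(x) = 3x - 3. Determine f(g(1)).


g(1) = 0
f(0) = 2*(0)^2 - 2*(0) = 0

0


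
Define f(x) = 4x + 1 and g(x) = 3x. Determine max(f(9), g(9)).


37


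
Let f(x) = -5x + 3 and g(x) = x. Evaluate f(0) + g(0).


3


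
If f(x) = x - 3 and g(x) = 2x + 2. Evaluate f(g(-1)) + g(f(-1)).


f(g(-1)) = -3
g(f(-1)) = -6
Sum = -9

-9


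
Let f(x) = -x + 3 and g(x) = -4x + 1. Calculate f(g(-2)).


g(-2) = 9
f(9) = -6

-6


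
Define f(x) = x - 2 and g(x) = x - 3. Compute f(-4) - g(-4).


1


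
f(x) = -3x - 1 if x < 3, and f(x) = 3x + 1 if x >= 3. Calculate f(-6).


-6 satisfies x < 3
f(-6) = 17

17


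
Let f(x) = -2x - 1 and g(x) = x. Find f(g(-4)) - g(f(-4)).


f(g(-4)) = 7
g(f(-4)) = 7
Difference = 0

0


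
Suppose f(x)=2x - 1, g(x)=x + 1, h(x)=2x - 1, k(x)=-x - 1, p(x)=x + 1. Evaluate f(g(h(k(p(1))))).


p(1) = 2
k(2) = -3
h(-3) = -7
g(-7) = -6
f(-6) = -13

-13


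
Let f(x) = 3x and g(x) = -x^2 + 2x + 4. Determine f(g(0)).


g(0) = 4
f(4) = 12

12


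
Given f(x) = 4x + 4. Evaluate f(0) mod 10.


f(0) = 4
4 mod 10 = 4

4


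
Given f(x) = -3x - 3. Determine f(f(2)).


f(2) = -9
f(-9) = 24

24


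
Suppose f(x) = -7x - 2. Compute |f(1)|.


9


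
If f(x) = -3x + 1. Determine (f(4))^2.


f(4) = -11
(-11)^2 = 121

121


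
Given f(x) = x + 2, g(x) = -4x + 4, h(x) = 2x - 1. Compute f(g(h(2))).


h(2) = 3
g(3) = -8
f(-8) = -6

-6


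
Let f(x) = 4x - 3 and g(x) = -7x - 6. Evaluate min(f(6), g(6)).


f(6) = 21
g(6) = -48
min = -48

-48


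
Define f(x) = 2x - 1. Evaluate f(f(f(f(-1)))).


f(-1) = -3
f(-3) = -7
f(-7) = -15
f(-15) = -31

-31


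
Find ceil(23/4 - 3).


23/4 = 5.75
5.75 - 3 = 2.75
ceil(2.75) = 3

3


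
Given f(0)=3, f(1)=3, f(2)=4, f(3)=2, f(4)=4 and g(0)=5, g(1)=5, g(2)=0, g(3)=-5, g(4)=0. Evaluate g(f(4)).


f(4) = 4
g(4) = 0

0


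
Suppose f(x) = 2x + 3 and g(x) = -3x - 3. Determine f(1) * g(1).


f(1) = 5
g(1) = -6
Product = -30

-30


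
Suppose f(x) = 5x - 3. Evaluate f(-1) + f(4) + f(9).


f(-1) = -8
f(4) = 17
f(9) = 42
Sum = 51

51


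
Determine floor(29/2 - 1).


29/2 = 14.5
14.5 - 1 = 13.5
floor(13.5) = 13

13


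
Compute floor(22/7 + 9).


22/7 = 3.1429
3.1429 + 9 = 12.1429
floor(12.1429) = 12

12


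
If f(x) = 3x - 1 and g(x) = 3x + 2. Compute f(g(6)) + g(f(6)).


112


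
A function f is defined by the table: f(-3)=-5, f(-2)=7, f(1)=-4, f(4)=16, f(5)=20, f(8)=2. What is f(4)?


Reading from the table at x = 4

16


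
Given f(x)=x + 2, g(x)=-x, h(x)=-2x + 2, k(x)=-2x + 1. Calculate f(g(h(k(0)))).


k(0) = 1
h(1) = 0
g(0) = 0
f(0) = 2

2


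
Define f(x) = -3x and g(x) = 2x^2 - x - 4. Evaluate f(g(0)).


g(0) = -4
f(-4) = 12

12


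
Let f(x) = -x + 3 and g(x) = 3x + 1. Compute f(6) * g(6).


f(6) = -3
g(6) = 19
Product = -57

-57


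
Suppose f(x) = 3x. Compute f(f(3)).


27


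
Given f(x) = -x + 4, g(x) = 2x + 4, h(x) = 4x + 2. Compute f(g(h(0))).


h(0) = 2
g(2) = 8
f(8) = -4

-4


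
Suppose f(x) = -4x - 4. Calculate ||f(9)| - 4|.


f(9) = -40
|-40| = 40
|40 - 4| = 36

36


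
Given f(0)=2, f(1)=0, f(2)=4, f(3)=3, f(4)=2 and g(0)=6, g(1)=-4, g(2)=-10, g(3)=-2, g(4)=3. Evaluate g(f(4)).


f(4) = 2
g(2) = -10

-10


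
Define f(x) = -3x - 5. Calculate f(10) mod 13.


f(10) = -35
-35 mod 13 = 4

4


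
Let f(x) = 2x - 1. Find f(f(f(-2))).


f(-2) = -5
f(-5) = -11
f(-11) = -23

-23


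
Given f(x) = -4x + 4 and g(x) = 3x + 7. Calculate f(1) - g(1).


f(1) = 0
g(1) = 10
Difference = -10

-10


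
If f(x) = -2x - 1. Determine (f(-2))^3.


f(-2) = 3
(3)^3 = 27

27


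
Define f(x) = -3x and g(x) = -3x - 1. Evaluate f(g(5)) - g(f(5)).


4


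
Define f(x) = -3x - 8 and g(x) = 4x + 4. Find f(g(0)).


g(0) = 4
f(4) = -20

-20


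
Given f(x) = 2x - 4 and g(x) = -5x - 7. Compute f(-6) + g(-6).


f(-6) = -16
g(-6) = 23
Sum = 7

7


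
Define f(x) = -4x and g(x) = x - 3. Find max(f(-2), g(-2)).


f(-2) = 8
g(-2) = -5
max = 8

8


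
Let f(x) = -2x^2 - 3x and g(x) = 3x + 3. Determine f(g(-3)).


g(-3) = -6
f(-6) = (-2)*(-6)^2 - 3*(-6) = -54

-54


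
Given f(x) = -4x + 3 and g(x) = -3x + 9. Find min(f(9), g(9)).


f(9) = -33
g(9) = -18
min = -33

-33


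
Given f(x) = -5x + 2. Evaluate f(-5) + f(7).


f(-5) = 27
f(7) = -33
Sum = -6

-6


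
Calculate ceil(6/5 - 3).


6/5 = 1.2
1.2 - 3 = -1.8
ceil(-1.8) = -1

-1


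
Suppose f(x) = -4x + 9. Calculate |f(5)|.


f(5) = -11
|-11| = 11

11


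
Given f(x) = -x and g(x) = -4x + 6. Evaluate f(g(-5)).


-26


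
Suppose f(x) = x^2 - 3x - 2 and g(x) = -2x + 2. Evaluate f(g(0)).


-4


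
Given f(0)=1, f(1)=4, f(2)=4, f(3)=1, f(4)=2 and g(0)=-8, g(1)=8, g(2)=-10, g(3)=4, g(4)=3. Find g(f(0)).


8


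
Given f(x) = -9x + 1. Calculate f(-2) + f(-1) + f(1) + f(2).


f(-2) = 19
f(-1) = 10
f(1) = -8
f(2) = -17
Sum = 4

4


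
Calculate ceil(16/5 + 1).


16/5 = 3.2
3.2 + 1 = 4.2
ceil(4.2) = 5

5


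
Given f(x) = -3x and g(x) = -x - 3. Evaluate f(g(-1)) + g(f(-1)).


0


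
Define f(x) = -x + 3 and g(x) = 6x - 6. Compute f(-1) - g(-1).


16


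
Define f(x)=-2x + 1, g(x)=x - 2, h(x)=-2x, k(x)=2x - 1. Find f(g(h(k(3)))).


k(3) = 5
h(5) = -10
g(-10) = -12
f(-12) = 25

25


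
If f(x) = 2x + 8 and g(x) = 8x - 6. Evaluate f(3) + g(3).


f(3) = 14
g(3) = 18
Sum = 32

32


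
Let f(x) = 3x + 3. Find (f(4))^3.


f(4) = 15
(15)^3 = 3375

3375


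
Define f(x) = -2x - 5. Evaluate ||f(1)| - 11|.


f(1) = -7
|-7| = 7
|7 - 11| = 4

4


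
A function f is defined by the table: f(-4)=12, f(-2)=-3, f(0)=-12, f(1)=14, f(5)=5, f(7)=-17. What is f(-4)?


Reading from the table at x = -4

12


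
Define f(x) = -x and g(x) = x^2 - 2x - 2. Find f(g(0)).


g(0) = -2
f(-2) = 2

2


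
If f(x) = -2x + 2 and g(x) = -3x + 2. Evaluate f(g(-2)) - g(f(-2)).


f(g(-2)) = -14
g(f(-2)) = -16
Difference = 2

2


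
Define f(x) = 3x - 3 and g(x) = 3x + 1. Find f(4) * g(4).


f(4) = 9
g(4) = 13
Product = 117

117


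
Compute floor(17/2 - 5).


17/2 = 8.5
8.5 - 5 = 3.5
floor(3.5) = 3

3


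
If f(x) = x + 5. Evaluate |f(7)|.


f(7) = 12
|12| = 12

12


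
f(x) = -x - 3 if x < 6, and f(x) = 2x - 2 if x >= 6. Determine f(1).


1 satisfies x < 6
f(1) = -4

-4


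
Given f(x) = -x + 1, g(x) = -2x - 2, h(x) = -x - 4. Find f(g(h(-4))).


h(-4) = 0
g(0) = -2
f(-2) = 3

3


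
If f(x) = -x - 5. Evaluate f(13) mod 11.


f(13) = -18
-18 mod 11 = 4

4


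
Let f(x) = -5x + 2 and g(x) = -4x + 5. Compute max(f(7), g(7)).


f(7) = -33
g(7) = -23
max = -23

-23


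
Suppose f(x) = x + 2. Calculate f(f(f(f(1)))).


9


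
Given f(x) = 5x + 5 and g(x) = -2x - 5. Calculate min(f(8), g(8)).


f(8) = 45
g(8) = -21
min = -21

-21


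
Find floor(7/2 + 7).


7/2 = 3.5
3.5 + 7 = 10.5
floor(10.5) = 10

10


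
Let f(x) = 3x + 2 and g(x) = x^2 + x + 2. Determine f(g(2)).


g(2) = 8
f(8) = 26

26


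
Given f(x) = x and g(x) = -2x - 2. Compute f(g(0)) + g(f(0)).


f(g(0)) = -2
g(f(0)) = -2
Sum = -4

-4


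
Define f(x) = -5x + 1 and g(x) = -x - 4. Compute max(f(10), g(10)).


-14


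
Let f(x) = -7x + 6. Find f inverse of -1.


Solve -7x + 6 = -1
x = (-1 - 6) / (-7) = 1

1


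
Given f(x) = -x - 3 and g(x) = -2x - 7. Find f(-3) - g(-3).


1


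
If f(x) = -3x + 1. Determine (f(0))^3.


f(0) = 1
(1)^3 = 1

1


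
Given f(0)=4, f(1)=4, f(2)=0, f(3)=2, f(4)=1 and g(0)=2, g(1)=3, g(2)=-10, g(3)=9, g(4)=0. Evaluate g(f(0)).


0


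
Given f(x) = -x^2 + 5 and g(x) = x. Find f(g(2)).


g(2) = 2
f(2) = (-1)*(2)^2 + 5 = 1

1


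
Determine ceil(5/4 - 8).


5/4 = 1.25
1.25 - 8 = -6.75
ceil(-6.75) = -6

-6


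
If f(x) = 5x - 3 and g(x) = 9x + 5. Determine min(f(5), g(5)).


22


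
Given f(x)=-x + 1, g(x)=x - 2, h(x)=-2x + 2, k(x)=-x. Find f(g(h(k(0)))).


k(0) = 0
h(0) = 2
g(2) = 0
f(0) = 1

1


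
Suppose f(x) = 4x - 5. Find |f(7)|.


f(7) = 23
|23| = 23

23


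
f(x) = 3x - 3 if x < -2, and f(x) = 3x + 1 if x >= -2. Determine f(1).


1 satisfies x >= -2
f(1) = 4

4


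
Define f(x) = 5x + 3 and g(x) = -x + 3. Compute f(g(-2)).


28


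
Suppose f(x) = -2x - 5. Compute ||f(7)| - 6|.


f(7) = -19
|-19| = 19
|19 - 6| = 13

13


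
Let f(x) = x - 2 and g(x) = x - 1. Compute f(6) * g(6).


f(6) = 4
g(6) = 5
Product = 20

20


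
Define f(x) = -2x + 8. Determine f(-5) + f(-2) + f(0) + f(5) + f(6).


f(-5) = 18
f(-2) = 12
f(0) = 8
f(5) = -2
f(6) = -4
Sum = 32

32


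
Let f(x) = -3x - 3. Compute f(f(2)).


f(2) = -9
f(-9) = 24

24


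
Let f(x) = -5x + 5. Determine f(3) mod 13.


f(3) = -10
-10 mod 13 = 3

3


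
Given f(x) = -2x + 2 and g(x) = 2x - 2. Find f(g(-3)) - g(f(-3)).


f(g(-3)) = 18
g(f(-3)) = 14
Difference = 4

4


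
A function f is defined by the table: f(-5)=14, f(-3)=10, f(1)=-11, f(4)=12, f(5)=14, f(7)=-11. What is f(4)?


Reading from the table at x = 4

12


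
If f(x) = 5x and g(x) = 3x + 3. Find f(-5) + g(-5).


f(-5) = -25
g(-5) = -12
Sum = -37

-37


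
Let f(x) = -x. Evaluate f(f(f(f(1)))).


f(1) = -1
f(-1) = 1
f(1) = -1
f(-1) = 1

1


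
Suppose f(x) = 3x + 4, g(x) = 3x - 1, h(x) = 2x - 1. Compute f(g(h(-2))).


-44


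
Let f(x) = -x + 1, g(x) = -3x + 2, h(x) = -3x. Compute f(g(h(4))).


h(4) = -12
g(-12) = 38
f(38) = -37

-37


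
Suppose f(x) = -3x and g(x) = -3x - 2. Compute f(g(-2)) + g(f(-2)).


f(g(-2)) = -12
g(f(-2)) = -20
Sum = -32

-32


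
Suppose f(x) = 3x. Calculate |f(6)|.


f(6) = 18
|18| = 18

18


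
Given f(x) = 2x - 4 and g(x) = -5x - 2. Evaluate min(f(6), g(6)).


f(6) = 8
g(6) = -32
min = -32

-32


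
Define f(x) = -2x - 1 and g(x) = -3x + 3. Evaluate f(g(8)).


41


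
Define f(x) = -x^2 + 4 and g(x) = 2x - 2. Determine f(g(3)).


g(3) = 4
f(4) = (-1)*(4)^2 + 4 = -12

-12


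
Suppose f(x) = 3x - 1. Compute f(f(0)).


-4


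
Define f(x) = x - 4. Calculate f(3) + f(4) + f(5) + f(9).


f(3) = -1
f(4) = 0
f(5) = 1
f(9) = 5
Sum = 5

5


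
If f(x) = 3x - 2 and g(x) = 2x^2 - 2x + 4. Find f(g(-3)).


g(-3) = 28
f(28) = 82

82


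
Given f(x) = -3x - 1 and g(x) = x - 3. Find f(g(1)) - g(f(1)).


f(g(1)) = 5
g(f(1)) = -7
Difference = 12

12


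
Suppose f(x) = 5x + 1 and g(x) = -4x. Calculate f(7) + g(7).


8


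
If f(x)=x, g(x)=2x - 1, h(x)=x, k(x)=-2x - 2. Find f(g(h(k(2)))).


k(2) = -6
h(-6) = -6
g(-6) = -13
f(-13) = -13

-13


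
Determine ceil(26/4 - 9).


26/4 = 6.5
6.5 - 9 = -2.5
ceil(-2.5) = -2

-2


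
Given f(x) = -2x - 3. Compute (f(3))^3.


f(3) = -9
(-9)^3 = -729

-729


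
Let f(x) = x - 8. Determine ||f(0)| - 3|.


f(0) = -8
|-8| = 8
|8 - 3| = 5

5


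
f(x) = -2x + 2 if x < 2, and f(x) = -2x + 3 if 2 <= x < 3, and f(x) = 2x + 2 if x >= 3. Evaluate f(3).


3 satisfies x >= 3
f(3) = 8

8


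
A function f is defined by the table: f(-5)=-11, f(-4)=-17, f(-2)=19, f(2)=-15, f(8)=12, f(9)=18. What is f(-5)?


-11


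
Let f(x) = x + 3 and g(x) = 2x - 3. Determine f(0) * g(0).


f(0) = 3
g(0) = -3
Product = -9

-9


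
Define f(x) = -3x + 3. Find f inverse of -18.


Solve -3x + 3 = -18
x = (-18 - 3) / (-3) = 7

7


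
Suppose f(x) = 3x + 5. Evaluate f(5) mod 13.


f(5) = 20
20 mod 13 = 7

7


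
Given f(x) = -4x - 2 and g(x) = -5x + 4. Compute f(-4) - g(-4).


f(-4) = 14
g(-4) = 24
Difference = -10

-10


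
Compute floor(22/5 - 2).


22/5 = 4.4
4.4 - 2 = 2.4
floor(2.4) = 2

2


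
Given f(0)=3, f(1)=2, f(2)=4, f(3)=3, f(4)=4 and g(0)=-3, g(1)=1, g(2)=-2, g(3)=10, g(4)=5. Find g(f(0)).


10


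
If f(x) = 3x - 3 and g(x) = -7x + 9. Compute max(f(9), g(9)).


f(9) = 24
g(9) = -54
max = 24

24


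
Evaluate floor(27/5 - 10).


27/5 = 5.4
5.4 - 10 = -4.6
floor(-4.6) = -5

-5


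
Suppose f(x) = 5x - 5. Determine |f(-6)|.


f(-6) = -35
|-35| = 35

35


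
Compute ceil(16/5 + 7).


11


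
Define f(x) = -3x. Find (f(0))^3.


f(0) = 0
(0)^3 = 0

0


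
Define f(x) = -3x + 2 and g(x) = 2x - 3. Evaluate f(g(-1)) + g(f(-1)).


f(g(-1)) = 17
g(f(-1)) = 7
Sum = 24

24


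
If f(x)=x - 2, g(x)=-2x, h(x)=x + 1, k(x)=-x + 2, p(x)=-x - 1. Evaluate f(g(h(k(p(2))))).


p(2) = -3
k(-3) = 5
h(5) = 6
g(6) = -12
f(-12) = -14

-14


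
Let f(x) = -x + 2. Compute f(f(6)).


6


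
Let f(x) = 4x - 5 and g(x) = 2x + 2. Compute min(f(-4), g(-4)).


-21


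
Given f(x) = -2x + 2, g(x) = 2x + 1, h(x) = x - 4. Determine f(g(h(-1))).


h(-1) = -5
g(-5) = -9
f(-9) = 20

20


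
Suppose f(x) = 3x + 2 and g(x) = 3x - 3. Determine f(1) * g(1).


f(1) = 5
g(1) = 0
Product = 0

0


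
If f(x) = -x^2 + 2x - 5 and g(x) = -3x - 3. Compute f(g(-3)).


g(-3) = 6
f(6) = (-1)*(6)^2 + 2*(6) - 5 = -29

-29


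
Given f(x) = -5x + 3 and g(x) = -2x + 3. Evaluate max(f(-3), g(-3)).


f(-3) = 18
g(-3) = 9
max = 18

18


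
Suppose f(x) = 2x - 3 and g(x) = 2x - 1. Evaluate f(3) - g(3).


f(3) = 3
g(3) = 5
Difference = -2

-2


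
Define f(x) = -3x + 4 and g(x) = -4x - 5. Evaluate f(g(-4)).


g(-4) = 11
f(11) = -29

-29


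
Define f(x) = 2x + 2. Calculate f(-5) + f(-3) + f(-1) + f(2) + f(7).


f(-5) = -8
f(-3) = -4
f(-1) = 0
f(2) = 6
f(7) = 16
Sum = 10

10


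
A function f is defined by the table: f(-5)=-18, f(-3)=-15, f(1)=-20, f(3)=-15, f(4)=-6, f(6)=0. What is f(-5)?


Reading from the table at x = -5

-18


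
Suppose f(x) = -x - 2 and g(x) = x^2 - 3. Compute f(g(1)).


g(1) = -2
f(-2) = 0

0
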